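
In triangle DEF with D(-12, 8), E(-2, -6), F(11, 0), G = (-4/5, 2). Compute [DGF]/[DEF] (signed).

1/5

[DEF] = ½·((-12)·(-6−0) + (-2)·(0−8) + 11·(8−(-6))) = ½·(72 + 16 + 154) = 121.
[DGF] = ½·((-12)·(2−0) + (-4/5)·(0−8) + 11·(8−2)) = ½·(-24 + 32/5 + 66) = 121/5, so the ratio is (121/5)/121 = 1/5.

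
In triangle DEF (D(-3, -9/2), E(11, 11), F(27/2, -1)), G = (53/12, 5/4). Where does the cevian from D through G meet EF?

Barycentric coordinates of G with respect to DEF: (1/2, 1/3, 1/6).
On side EF the D-coordinate is zero; dropping G's D-weight 1/2 and renormalizing the remaining 1/3 : 1/6 gives weights 2/3, 1/3 on E, F.
H = (2/3)·(11, 11) + (1/3)·(27/2, -1) = (71/6, 7).

(71/6, 7)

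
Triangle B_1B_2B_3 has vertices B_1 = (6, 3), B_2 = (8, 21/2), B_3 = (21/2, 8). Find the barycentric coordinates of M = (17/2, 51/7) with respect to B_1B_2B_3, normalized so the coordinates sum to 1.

Signed area of the reference triangle: [B_1B_2B_3] = ½·(6·(21/2−8) + 8·(8−3) + (21/2)·(3−(21/2))) = ½·(15 + 40 − 315/4) = -95/8.
[MB_2B_3] = ½·((17/2)·(21/2−8) + 8·(8−(51/7)) + (21/2)·(51/7−(21/2))) = ½·(85/4 + 40/7 − 135/4) = -95/28, so the B_1-coordinate is (-95/28)/(-95/8) = 2/7.
[B_1MB_3] = ½·(6·(51/7−8) + (17/2)·(8−3) + (21/2)·(3−(51/7))) = ½·(-30/7 + 85/2 − 45) = -95/28, so the B_2-coordinate is 2/7.
[B_1B_2M] = ½·(6·(21/2−(51/7)) + 8·(51/7−3) + (17/2)·(3−(21/2))) = ½·(135/7 + 240/7 − 255/4) = -285/56, so the B_3-coordinate is 3/7.
Check: 2/7 + 2/7 + 3/7 = 1.

(2/7, 2/7, 3/7)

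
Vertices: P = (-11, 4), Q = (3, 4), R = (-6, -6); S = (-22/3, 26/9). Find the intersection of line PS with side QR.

Barycentric coordinates of S with respect to PQR: (2/3, 2/9, 1/9).
On side QR the P-coordinate is zero; dropping S's P-weight 2/3 and renormalizing the remaining 2/9 : 1/9 gives weights 2/3, 1/3 on Q, R.
T = (2/3)·(3, 4) + (1/3)·(-6, -6) = (0, 2/3).

(0, 2/3)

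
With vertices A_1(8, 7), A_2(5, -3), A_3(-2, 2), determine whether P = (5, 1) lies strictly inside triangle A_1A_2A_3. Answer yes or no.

yes

Barycentric coordinates of P: (28/85, 9/17, 12/85).
The three coordinates are positive, positive, positive; a point is interior exactly when all three are positive.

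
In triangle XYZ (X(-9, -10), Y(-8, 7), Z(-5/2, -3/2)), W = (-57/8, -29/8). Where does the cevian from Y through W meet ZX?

Barycentric coordinates of W with respect to XYZ: (1/2, 1/4, 1/4).
On side ZX the Y-coordinate is zero; dropping W's Y-weight 1/4 and renormalizing the remaining 1/4 : 1/2 gives weights 1/3, 2/3 on Z, X.
V = (1/3)·(-5/2, -3/2) + (2/3)·(-9, -10) = (-41/6, -43/6).

(-41/6, -43/6)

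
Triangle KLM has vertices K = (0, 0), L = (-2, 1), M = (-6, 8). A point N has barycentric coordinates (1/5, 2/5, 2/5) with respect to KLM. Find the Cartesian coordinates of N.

N = (1/5)·K + (2/5)·L + (2/5)·M.
x-coordinate: (1/5)·0 + (2/5)·(-2) + (2/5)·(-6) = -16/5.
y-coordinate: (1/5)·0 + (2/5)·1 + (2/5)·8 = 18/5.

(-16/5, 18/5)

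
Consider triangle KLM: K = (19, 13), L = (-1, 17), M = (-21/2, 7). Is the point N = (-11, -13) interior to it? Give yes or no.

no

Barycentric coordinates of N: (185/238, -587/238, 320/119).
The three coordinates are positive, negative, positive; a point is interior exactly when all three are positive.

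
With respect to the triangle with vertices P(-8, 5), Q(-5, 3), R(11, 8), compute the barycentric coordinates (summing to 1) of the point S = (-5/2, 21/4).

(1/2, 1/4, 1/4)

Signed area of the reference triangle: [PQR] = ½·((-8)·(3−8) + (-5)·(8−5) + 11·(5−3)) = ½·(40 − 15 + 22) = 47/2.
[SQR] = ½·((-5/2)·(3−8) + (-5)·(8−(21/4)) + 11·(21/4−3)) = ½·(25/2 − 55/4 + 99/4) = 47/4, so the P-coordinate is (47/4)/(47/2) = 1/2.
[PSR] = ½·((-8)·(21/4−8) + (-5/2)·(8−5) + 11·(5−(21/4))) = ½·(22 − 15/2 − 11/4) = 47/8, so the Q-coordinate is 1/4.
[PQS] = ½·((-8)·(3−(21/4)) + (-5)·(21/4−5) + (-5/2)·(5−3)) = ½·(18 − 5/4 − 5) = 47/8, so the R-coordinate is 1/4.
Check: 1/2 + 1/4 + 1/4 = 1.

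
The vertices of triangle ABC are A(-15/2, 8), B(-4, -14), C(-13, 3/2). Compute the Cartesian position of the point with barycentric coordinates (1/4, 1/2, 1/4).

P = (1/4)·A + (1/2)·B + (1/4)·C.
x-coordinate: (1/4)·(-15/2) + (1/2)·(-4) + (1/4)·(-13) = -57/8.
y-coordinate: (1/4)·8 + (1/2)·(-14) + (1/4)·(3/2) = -37/8.

(-57/8, -37/8)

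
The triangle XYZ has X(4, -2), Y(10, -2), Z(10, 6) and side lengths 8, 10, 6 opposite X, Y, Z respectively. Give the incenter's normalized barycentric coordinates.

The incenter has barycentric coordinates proportional to the opposite side lengths: (8 : 10 : 6).
Normalizing by 8+10+6 = 24 gives (1/3, 5/12, 1/4).

(1/3, 5/12, 1/4)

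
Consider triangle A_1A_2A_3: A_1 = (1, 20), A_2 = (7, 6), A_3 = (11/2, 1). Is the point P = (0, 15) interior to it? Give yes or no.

Barycentric coordinates of P: (97/102, -83/102, 44/51).
The three coordinates are positive, negative, positive; a point is interior exactly when all three are positive.

no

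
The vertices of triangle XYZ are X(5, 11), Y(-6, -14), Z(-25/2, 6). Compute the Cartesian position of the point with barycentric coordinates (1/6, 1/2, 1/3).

W = (1/6)·X + (1/2)·Y + (1/3)·Z.
x-coordinate: (1/6)·5 + (1/2)·(-6) + (1/3)·(-25/2) = -19/3.
y-coordinate: (1/6)·11 + (1/2)·(-14) + (1/3)·6 = -19/6.

(-19/3, -19/6)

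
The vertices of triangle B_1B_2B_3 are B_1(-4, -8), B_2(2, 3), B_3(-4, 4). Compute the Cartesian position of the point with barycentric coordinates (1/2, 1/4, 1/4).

M = (1/2)·B_1 + (1/4)·B_2 + (1/4)·B_3.
x-coordinate: (1/2)·(-4) + (1/4)·2 + (1/4)·(-4) = -5/2.
y-coordinate: (1/2)·(-8) + (1/4)·3 + (1/4)·4 = -9/4.

(-5/2, -9/4)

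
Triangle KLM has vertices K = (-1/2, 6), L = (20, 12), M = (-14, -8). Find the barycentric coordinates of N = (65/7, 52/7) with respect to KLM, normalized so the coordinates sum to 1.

(2/7, 4/7, 1/7)

Signed area of the reference triangle: [KLM] = ½·((-1/2)·(12−(-8)) + 20·(-8−6) + (-14)·(6−12)) = ½·(-10 − 280 + 84) = -103.
[NLM] = ½·((65/7)·(12−(-8)) + 20·(-8−(52/7)) + (-14)·(52/7−12)) = ½·(1300/7 − 2160/7 + 64) = -206/7, so the K-coordinate is (-206/7)/(-103) = 2/7.
[KNM] = ½·((-1/2)·(52/7−(-8)) + (65/7)·(-8−6) + (-14)·(6−(52/7))) = ½·(-54/7 − 130 + 20) = -412/7, so the L-coordinate is 4/7.
[KLN] = ½·((-1/2)·(12−(52/7)) + 20·(52/7−6) + (65/7)·(6−12)) = ½·(-16/7 + 200/7 − 390/7) = -103/7, so the M-coordinate is 1/7.
Check: 2/7 + 4/7 + 1/7 = 1.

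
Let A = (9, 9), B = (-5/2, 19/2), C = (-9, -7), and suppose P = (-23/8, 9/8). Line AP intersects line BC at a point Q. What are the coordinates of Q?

Barycentric coordinates of P with respect to ABC: (1/4, 1/4, 1/2).
On side BC the A-coordinate is zero; dropping P's A-weight 1/4 and renormalizing the remaining 1/4 : 1/2 gives weights 1/3, 2/3 on B, C.
Q = (1/3)·(-5/2, 19/2) + (2/3)·(-9, -7) = (-41/6, -3/2).

(-41/6, -3/2)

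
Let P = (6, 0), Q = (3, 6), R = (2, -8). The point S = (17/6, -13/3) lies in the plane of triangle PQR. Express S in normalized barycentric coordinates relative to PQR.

Signed area of the reference triangle: [PQR] = ½·(6·(6−(-8)) + 3·(-8−0) + 2·(0−6)) = ½·(84 − 24 − 12) = 24.
[SQR] = ½·((17/6)·(6−(-8)) + 3·(-8−(-13/3)) + 2·(-13/3−6)) = ½·(119/3 − 11 − 62/3) = 4, so the P-coordinate is 4/24 = 1/6.
[PSR] = ½·(6·(-13/3−(-8)) + (17/6)·(-8−0) + 2·(0−(-13/3))) = ½·(22 − 68/3 + 26/3) = 4, so the Q-coordinate is 1/6.
[PQS] = ½·(6·(6−(-13/3)) + 3·(-13/3−0) + (17/6)·(0−6)) = ½·(62 − 13 − 17) = 16, so the R-coordinate is 2/3.
Check: 1/6 + 1/6 + 2/3 = 1.

(1/6, 1/6, 2/3)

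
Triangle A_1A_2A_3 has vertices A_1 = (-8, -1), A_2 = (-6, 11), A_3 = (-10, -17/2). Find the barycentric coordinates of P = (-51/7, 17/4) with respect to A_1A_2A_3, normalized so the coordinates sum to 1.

(3/14, 4/7, 3/14)

Signed area of the reference triangle: [A_1A_2A_3] = ½·((-8)·(11−(-17/2)) + (-6)·(-17/2−(-1)) + (-10)·(-1−11)) = ½·(-156 + 45 + 120) = 9/2.
[PA_2A_3] = ½·((-51/7)·(11−(-17/2)) + (-6)·(-17/2−(17/4)) + (-10)·(17/4−11)) = ½·(-1989/14 + 153/2 + 135/2) = 27/28, so the A_1-coordinate is (27/28)/(9/2) = 3/14.
[A_1PA_3] = ½·((-8)·(17/4−(-17/2)) + (-51/7)·(-17/2−(-1)) + (-10)·(-1−(17/4))) = ½·(-102 + 765/14 + 105/2) = 18/7, so the A_2-coordinate is 4/7.
[A_1A_2P] = ½·((-8)·(11−(17/4)) + (-6)·(17/4−(-1)) + (-51/7)·(-1−11)) = ½·(-54 − 63/2 + 612/7) = 27/28, so the A_3-coordinate is 3/14.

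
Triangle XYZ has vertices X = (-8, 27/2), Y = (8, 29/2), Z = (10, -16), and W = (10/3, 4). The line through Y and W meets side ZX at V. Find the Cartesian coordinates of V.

Barycentric coordinates of W with respect to XYZ: (1/3, 1/3, 1/3).
On side ZX the Y-coordinate is zero; dropping W's Y-weight 1/3 and renormalizing the remaining 1/3 : 1/3 gives weights 1/2, 1/2 on Z, X.
V = (1/2)·(10, -16) + (1/2)·(-8, 27/2) = (1, -5/4).

(1, -5/4)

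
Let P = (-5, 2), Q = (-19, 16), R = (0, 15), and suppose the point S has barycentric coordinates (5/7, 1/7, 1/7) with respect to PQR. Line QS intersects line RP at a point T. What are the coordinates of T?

Line QS meets RP where the Q-coordinate vanishes; zeroing S's Q-weight and renormalizing leaves R, P-weights 1/7 : 5/7 → (1/6, 5/6).
So T = (1/6)·R + (5/6)·P = (-25/6, 25/6).

(-25/6, 25/6)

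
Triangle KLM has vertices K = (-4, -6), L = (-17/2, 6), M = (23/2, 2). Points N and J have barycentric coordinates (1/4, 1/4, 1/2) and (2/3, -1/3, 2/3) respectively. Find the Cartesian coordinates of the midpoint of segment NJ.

Barycentric coordinates of the midpoint are the average: (11/24, -1/24, 7/12).
Converting: (11/24)·K + (-1/24)·L + (7/12)·M = (251/48, -11/6).

(251/48, -11/6)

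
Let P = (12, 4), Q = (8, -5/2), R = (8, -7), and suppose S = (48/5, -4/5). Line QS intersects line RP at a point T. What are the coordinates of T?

Barycentric coordinates of S with respect to PQR: (2/5, 2/5, 1/5).
On side RP the Q-coordinate is zero; dropping S's Q-weight 2/5 and renormalizing the remaining 1/5 : 2/5 gives weights 1/3, 2/3 on R, P.
T = (1/3)·(8, -7) + (2/3)·(12, 4) = (32/3, 1/3).

(32/3, 1/3)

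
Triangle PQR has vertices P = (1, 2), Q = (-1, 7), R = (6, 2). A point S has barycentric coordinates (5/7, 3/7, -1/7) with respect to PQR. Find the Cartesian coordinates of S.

(-4/7, 29/7)

S = (5/7)·P + (3/7)·Q + (-1/7)·R.
x-coordinate: (5/7)·1 + (3/7)·(-1) + (-1/7)·6 = -4/7.
y-coordinate: (5/7)·2 + (3/7)·7 + (-1/7)·2 = 29/7.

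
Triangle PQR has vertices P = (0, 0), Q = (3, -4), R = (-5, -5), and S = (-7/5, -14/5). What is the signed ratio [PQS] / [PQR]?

2/5

[PQR] = ½·(0·(-4−(-5)) + 3·(-5−0) + (-5)·(0−(-4))) = ½·(0 − 15 − 20) = -35/2.
[PQS] = ½·(0·(-4−(-14/5)) + 3·(-14/5−0) + (-7/5)·(0−(-4))) = ½·(0 − 42/5 − 28/5) = -7, so the ratio is (-7)/(-35/2) = 2/5.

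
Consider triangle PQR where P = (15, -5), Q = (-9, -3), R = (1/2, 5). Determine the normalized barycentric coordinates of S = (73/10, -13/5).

(3/5, 1/5, 1/5)

Signed area of the reference triangle: [PQR] = ½·(15·(-3−5) + (-9)·(5−(-5)) + (1/2)·(-5−(-3))) = ½·(-120 − 90 − 1) = -211/2.
[SQR] = ½·((73/10)·(-3−5) + (-9)·(5−(-13/5)) + (1/2)·(-13/5−(-3))) = ½·(-292/5 − 342/5 + 1/5) = -633/10, so the P-coordinate is (-633/10)/(-211/2) = 3/5.
[PSR] = ½·(15·(-13/5−5) + (73/10)·(5−(-5)) + (1/2)·(-5−(-13/5))) = ½·(-114 + 73 − 6/5) = -211/10, so the Q-coordinate is 1/5.
[PQS] = ½·(15·(-3−(-13/5)) + (-9)·(-13/5−(-5)) + (73/10)·(-5−(-3))) = ½·(-6 − 108/5 − 73/5) = -211/10, so the R-coordinate is 1/5.
Check: 3/5 + 1/5 + 1/5 = 1.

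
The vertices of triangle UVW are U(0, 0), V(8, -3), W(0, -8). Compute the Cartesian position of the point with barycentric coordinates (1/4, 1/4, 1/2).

(2, -19/4)

P = (1/4)·U + (1/4)·V + (1/2)·W.
x-coordinate: (1/4)·0 + (1/4)·8 + (1/2)·0 = 2.
y-coordinate: (1/4)·0 + (1/4)·(-3) + (1/2)·(-8) = -19/4.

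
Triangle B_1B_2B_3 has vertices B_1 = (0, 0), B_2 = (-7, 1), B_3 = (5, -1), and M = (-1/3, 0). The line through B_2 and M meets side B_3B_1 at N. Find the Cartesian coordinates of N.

Barycentric coordinates of M with respect to B_1B_2B_3: (2/3, 1/6, 1/6).
On side B_3B_1 the B_2-coordinate is zero; dropping M's B_2-weight 1/6 and renormalizing the remaining 1/6 : 2/3 gives weights 1/5, 4/5 on B_3, B_1.
N = (1/5)·(5, -1) + (4/5)·(0, 0) = (1, -1/5).

(1, -1/5)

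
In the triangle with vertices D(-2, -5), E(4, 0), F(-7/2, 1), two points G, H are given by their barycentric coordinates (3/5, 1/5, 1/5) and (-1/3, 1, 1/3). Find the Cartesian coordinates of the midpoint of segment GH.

(6/5, -2/5)

Barycentric coordinates of the midpoint are the average: (2/15, 3/5, 4/15).
Converting: (2/15)·D + (3/5)·E + (4/15)·F = (6/5, -2/5).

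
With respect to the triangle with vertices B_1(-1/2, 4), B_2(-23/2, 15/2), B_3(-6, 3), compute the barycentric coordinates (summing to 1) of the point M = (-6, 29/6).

(1/3, 1/3, 1/3)

Signed area of the reference triangle: [B_1B_2B_3] = ½·((-1/2)·(15/2−3) + (-23/2)·(3−4) + (-6)·(4−(15/2))) = ½·(-9/4 + 23/2 + 21) = 121/8.
[MB_2B_3] = ½·((-6)·(15/2−3) + (-23/2)·(3−(29/6)) + (-6)·(29/6−(15/2))) = ½·(-27 + 253/12 + 16) = 121/24, so the B_1-coordinate is (121/24)/(121/8) = 1/3.
[B_1MB_3] = ½·((-1/2)·(29/6−3) + (-6)·(3−4) + (-6)·(4−(29/6))) = ½·(-11/12 + 6 + 5) = 121/24, so the B_2-coordinate is 1/3.
[B_1B_2M] = ½·((-1/2)·(15/2−(29/6)) + (-23/2)·(29/6−4) + (-6)·(4−(15/2))) = ½·(-4/3 − 115/12 + 21) = 121/24, so the B_3-coordinate is 1/3.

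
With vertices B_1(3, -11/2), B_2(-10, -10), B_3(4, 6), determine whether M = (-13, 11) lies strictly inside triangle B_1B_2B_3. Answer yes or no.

no

Barycentric coordinates of M: (-342/145, 401/290, 573/290).
The three coordinates are negative, positive, positive; a point is interior exactly when all three are positive.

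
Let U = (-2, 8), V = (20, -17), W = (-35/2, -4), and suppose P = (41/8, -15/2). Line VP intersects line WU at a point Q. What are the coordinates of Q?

(-39/4, 2)

Barycentric coordinates of P with respect to UVW: (1/4, 1/2, 1/4).
On side WU the V-coordinate is zero; dropping P's V-weight 1/2 and renormalizing the remaining 1/4 : 1/4 gives weights 1/2, 1/2 on W, U.
Q = (1/2)·(-35/2, -4) + (1/2)·(-2, 8) = (-39/4, 2).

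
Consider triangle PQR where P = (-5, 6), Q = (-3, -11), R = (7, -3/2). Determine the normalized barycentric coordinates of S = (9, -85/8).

Signed area of the reference triangle: [PQR] = ½·((-5)·(-11−(-3/2)) + (-3)·(-3/2−6) + 7·(6−(-11))) = ½·(95/2 + 45/2 + 119) = 189/2.
[SQR] = ½·(9·(-11−(-3/2)) + (-3)·(-3/2−(-85/8)) + 7·(-85/8−(-11))) = ½·(-171/2 − 219/8 + 21/8) = -441/8, so the P-coordinate is (-441/8)/(189/2) = -7/12.
[PSR] = ½·((-5)·(-85/8−(-3/2)) + 9·(-3/2−6) + 7·(6−(-85/8))) = ½·(365/8 − 135/2 + 931/8) = 189/4, so the Q-coordinate is 1/2.
[PQS] = ½·((-5)·(-11−(-85/8)) + (-3)·(-85/8−6) + 9·(6−(-11))) = ½·(15/8 + 399/8 + 153) = 819/8, so the R-coordinate is 13/12.
Check: -7/12 + 1/2 + 13/12 = 1.

(-7/12, 1/2, 13/12)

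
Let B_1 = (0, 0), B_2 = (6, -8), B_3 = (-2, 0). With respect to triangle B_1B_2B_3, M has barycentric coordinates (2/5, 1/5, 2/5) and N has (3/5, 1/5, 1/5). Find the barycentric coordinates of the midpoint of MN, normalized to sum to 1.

Since both coordinate triples sum to 1, the midpoint's barycentrics are the componentwise average.
(2/5+3/5)/2 = 1/2; similarly 1/5 and 3/10.

(1/2, 1/5, 3/10)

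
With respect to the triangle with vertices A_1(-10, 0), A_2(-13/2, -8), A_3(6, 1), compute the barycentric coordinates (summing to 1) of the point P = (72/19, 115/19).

Signed area of the reference triangle: [A_1A_2A_3] = ½·((-10)·(-8−1) + (-13/2)·(1−0) + 6·(0−(-8))) = ½·(90 − 13/2 + 48) = 263/4.
[PA_2A_3] = ½·((72/19)·(-8−1) + (-13/2)·(1−(115/19)) + 6·(115/19−(-8))) = ½·(-648/19 + 624/19 + 1602/19) = 789/19, so the A_1-coordinate is (789/19)/(263/4) = 12/19.
[A_1PA_3] = ½·((-10)·(115/19−1) + (72/19)·(1−0) + 6·(0−(115/19))) = ½·(-960/19 + 72/19 − 690/19) = -789/19, so the A_2-coordinate is -12/19.
[A_1A_2P] = ½·((-10)·(-8−(115/19)) + (-13/2)·(115/19−0) + (72/19)·(0−(-8))) = ½·(2670/19 − 1495/38 + 576/19) = 263/4, so the A_3-coordinate is 1.
Check: 12/19 − 12/19 + 1 = 1.

(12/19, -12/19, 1)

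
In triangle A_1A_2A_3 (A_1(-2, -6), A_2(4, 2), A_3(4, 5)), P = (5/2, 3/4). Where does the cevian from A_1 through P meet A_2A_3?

(4, 3)

Barycentric coordinates of P with respect to A_1A_2A_3: (1/4, 1/2, 1/4).
On side A_2A_3 the A_1-coordinate is zero; dropping P's A_1-weight 1/4 and renormalizing the remaining 1/2 : 1/4 gives weights 2/3, 1/3 on A_2, A_3.
Q = (2/3)·(4, 2) + (1/3)·(4, 5) = (4, 3).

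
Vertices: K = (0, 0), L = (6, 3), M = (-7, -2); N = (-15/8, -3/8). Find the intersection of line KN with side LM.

Barycentric coordinates of N with respect to KLM: (1/2, 1/8, 3/8).
On side LM the K-coordinate is zero; dropping N's K-weight 1/2 and renormalizing the remaining 1/8 : 3/8 gives weights 1/4, 3/4 on L, M.
J = (1/4)·(6, 3) + (3/4)·(-7, -2) = (-15/4, -3/4).

(-15/4, -3/4)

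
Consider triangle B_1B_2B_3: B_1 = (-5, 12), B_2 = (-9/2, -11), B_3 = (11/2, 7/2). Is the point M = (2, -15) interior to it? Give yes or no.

Barycentric coordinates of M: (-537/949, 896/949, 590/949).
The three coordinates are negative, positive, positive; a point is interior exactly when all three are positive.

no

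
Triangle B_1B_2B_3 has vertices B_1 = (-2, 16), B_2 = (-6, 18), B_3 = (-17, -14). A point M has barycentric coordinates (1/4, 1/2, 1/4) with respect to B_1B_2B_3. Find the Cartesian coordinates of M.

M = (1/4)·B_1 + (1/2)·B_2 + (1/4)·B_3.
x-coordinate: (1/4)·(-2) + (1/2)·(-6) + (1/4)·(-17) = -31/4.
y-coordinate: (1/4)·16 + (1/2)·18 + (1/4)·(-14) = 19/2.

(-31/4, 19/2)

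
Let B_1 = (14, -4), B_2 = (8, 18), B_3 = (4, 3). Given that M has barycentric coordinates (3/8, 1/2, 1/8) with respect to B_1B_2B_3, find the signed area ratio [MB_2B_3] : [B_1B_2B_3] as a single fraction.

The signed ratio [MB_2B_3]/[B_1B_2B_3] equals the barycentric coordinate of M at vertex B_1, which is 3/8.

3/8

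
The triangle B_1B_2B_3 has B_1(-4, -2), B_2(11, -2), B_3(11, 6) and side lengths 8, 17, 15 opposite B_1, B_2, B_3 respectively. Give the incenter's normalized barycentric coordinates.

The incenter has barycentric coordinates proportional to the opposite side lengths: (8 : 17 : 15).
Normalizing by 8+17+15 = 40 gives (1/5, 17/40, 3/8).

(1/5, 17/40, 3/8)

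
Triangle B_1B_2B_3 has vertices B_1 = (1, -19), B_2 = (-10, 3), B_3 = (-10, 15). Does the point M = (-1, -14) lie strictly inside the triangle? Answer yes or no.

Barycentric coordinates of M: (9/11, 13/132, 1/12).
The three coordinates are positive, positive, positive; a point is interior exactly when all three are positive.

yes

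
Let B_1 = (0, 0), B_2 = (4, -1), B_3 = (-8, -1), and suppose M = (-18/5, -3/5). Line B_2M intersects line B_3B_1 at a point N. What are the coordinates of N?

(-40/9, -5/9)

Barycentric coordinates of M with respect to B_1B_2B_3: (2/5, 1/10, 1/2).
On side B_3B_1 the B_2-coordinate is zero; dropping M's B_2-weight 1/10 and renormalizing the remaining 1/2 : 2/5 gives weights 5/9, 4/9 on B_3, B_1.
N = (5/9)·(-8, -1) + (4/9)·(0, 0) = (-40/9, -5/9).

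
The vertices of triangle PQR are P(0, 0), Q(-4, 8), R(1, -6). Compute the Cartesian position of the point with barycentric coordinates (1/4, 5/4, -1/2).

(-11/2, 13)

S = (1/4)·P + (5/4)·Q + (-1/2)·R.
x-coordinate: (1/4)·0 + (5/4)·(-4) + (-1/2)·1 = -11/2.
y-coordinate: (1/4)·0 + (5/4)·8 + (-1/2)·(-6) = 13.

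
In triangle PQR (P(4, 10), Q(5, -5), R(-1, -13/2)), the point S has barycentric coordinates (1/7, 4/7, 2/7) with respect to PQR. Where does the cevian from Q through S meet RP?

(2/3, -1)

Line QS meets RP where the Q-coordinate vanishes; zeroing S's Q-weight and renormalizing leaves R, P-weights 2/7 : 1/7 → (2/3, 1/3).
So T = (2/3)·R + (1/3)·P = (2/3, -1).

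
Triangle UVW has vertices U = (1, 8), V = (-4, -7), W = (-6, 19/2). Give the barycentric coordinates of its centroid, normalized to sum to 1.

(1/3, 1/3, 1/3)

The centroid is the average of the vertices, so each weight is 1/3.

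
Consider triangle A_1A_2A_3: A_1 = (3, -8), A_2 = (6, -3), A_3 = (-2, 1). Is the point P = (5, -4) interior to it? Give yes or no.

Barycentric coordinates of P: (3/13, 19/26, 1/26).
The three coordinates are positive, positive, positive; a point is interior exactly when all three are positive.

yes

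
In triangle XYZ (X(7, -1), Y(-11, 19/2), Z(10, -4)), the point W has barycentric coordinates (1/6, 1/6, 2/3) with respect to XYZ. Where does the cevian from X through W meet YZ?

Line XW meets YZ where the X-coordinate vanishes; zeroing W's X-weight and renormalizing leaves Y, Z-weights 1/6 : 2/3 → (1/5, 4/5).
So V = (1/5)·Y + (4/5)·Z = (29/5, -13/10).

(29/5, -13/10)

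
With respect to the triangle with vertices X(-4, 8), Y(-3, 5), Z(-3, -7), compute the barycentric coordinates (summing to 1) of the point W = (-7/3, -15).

(-2/3, 1/6, 3/2)

Signed area of the reference triangle: [XYZ] = ½·((-4)·(5−(-7)) + (-3)·(-7−8) + (-3)·(8−5)) = ½·(-48 + 45 − 9) = -6.
[WYZ] = ½·((-7/3)·(5−(-7)) + (-3)·(-7−(-15)) + (-3)·(-15−5)) = ½·(-28 − 24 + 60) = 4, so the X-coordinate is 4/(-6) = -2/3.
[XWZ] = ½·((-4)·(-15−(-7)) + (-7/3)·(-7−8) + (-3)·(8−(-15))) = ½·(32 + 35 − 69) = -1, so the Y-coordinate is 1/6.
[XYW] = ½·((-4)·(5−(-15)) + (-3)·(-15−8) + (-7/3)·(8−5)) = ½·(-80 + 69 − 7) = -9, so the Z-coordinate is 3/2.
Check: -2/3 + 1/6 + 3/2 = 1.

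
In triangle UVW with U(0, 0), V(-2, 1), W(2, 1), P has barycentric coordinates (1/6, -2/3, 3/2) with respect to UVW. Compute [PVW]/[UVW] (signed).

1/6

The signed ratio [PVW]/[UVW] equals the barycentric coordinate of P at vertex U, which is 1/6.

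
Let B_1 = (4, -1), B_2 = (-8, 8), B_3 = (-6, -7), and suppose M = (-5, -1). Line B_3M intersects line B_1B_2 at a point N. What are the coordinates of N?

Barycentric coordinates of M with respect to B_1B_2B_3: (1/6, 1/3, 1/2).
On side B_1B_2 the B_3-coordinate is zero; dropping M's B_3-weight 1/2 and renormalizing the remaining 1/6 : 1/3 gives weights 1/3, 2/3 on B_1, B_2.
N = (1/3)·(4, -1) + (2/3)·(-8, 8) = (-4, 5).

(-4, 5)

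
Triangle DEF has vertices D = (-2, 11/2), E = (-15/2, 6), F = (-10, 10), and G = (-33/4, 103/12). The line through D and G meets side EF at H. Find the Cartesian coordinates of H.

Barycentric coordinates of G with respect to DEF: (1/6, 1/6, 2/3).
On side EF the D-coordinate is zero; dropping G's D-weight 1/6 and renormalizing the remaining 1/6 : 2/3 gives weights 1/5, 4/5 on E, F.
H = (1/5)·(-15/2, 6) + (4/5)·(-10, 10) = (-19/2, 46/5).

(-19/2, 46/5)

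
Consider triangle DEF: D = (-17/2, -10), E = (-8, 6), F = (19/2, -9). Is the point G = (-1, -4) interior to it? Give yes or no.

Barycentric coordinates of G: (28/115, 201/575, 234/575).
The three coordinates are positive, positive, positive; a point is interior exactly when all three are positive.

yes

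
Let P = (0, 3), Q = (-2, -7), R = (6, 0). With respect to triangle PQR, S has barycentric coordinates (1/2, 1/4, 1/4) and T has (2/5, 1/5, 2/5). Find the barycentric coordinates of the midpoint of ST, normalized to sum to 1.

(9/20, 9/40, 13/40)

Since both coordinate triples sum to 1, the midpoint's barycentrics are the componentwise average.
(1/2+2/5)/2 = 9/20; similarly 9/40 and 13/40.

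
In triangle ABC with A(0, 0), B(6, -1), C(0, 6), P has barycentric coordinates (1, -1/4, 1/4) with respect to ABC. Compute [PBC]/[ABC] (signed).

The signed ratio [PBC]/[ABC] equals the barycentric coordinate of P at vertex A, which is 1.

1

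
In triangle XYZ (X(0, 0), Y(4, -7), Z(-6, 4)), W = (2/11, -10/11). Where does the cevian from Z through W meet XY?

Barycentric coordinates of W with respect to XYZ: (8/11, 2/11, 1/11).
On side XY the Z-coordinate is zero; dropping W's Z-weight 1/11 and renormalizing the remaining 8/11 : 2/11 gives weights 4/5, 1/5 on X, Y.
V = (4/5)·(0, 0) + (1/5)·(4, -7) = (4/5, -7/5).

(4/5, -7/5)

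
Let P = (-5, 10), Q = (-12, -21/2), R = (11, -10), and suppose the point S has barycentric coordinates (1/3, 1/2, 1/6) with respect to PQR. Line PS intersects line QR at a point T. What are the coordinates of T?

(-25/4, -83/8)

Line PS meets QR where the P-coordinate vanishes; zeroing S's P-weight and renormalizing leaves Q, R-weights 1/2 : 1/6 → (3/4, 1/4).
So T = (3/4)·Q + (1/4)·R = (-25/4, -83/8).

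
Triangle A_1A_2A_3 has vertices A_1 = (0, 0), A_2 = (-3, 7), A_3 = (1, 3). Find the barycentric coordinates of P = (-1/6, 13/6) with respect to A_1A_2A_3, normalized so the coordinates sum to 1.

Signed area of the reference triangle: [A_1A_2A_3] = ½·(0·(7−3) + (-3)·(3−0) + 1·(0−7)) = ½·(0 − 9 − 7) = -8.
[PA_2A_3] = ½·((-1/6)·(7−3) + (-3)·(3−(13/6)) + 1·(13/6−7)) = ½·(-2/3 − 5/2 − 29/6) = -4, so the A_1-coordinate is (-4)/(-8) = 1/2.
[A_1PA_3] = ½·(0·(13/6−3) + (-1/6)·(3−0) + 1·(0−(13/6))) = ½·(0 − 1/2 − 13/6) = -4/3, so the A_2-coordinate is 1/6.
[A_1A_2P] = ½·(0·(7−(13/6)) + (-3)·(13/6−0) + (-1/6)·(0−7)) = ½·(0 − 13/2 + 7/6) = -8/3, so the A_3-coordinate is 1/3.

(1/2, 1/6, 1/3)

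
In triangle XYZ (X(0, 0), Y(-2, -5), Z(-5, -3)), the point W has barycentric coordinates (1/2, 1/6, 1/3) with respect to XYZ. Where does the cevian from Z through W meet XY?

Line ZW meets XY where the Z-coordinate vanishes; zeroing W's Z-weight and renormalizing leaves X, Y-weights 1/2 : 1/6 → (3/4, 1/4).
So V = (3/4)·X + (1/4)·Y = (-1/2, -5/4).

(-1/2, -5/4)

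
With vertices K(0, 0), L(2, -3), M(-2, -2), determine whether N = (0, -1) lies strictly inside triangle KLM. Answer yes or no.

Barycentric coordinates of N: (3/5, 1/5, 1/5).
The three coordinates are positive, positive, positive; a point is interior exactly when all three are positive.

yes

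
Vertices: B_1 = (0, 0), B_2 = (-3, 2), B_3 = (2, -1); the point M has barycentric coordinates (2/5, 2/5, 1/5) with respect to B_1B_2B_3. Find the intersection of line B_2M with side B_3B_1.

Line B_2M meets B_3B_1 where the B_2-coordinate vanishes; zeroing M's B_2-weight and renormalizing leaves B_3, B_1-weights 1/5 : 2/5 → (1/3, 2/3).
So N = (1/3)·B_3 + (2/3)·B_1 = (2/3, -1/3).

(2/3, -1/3)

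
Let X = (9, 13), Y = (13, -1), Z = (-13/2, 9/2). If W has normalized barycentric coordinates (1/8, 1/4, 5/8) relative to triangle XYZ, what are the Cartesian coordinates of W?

W = (1/8)·X + (1/4)·Y + (5/8)·Z.
x-coordinate: (1/8)·9 + (1/4)·13 + (5/8)·(-13/2) = 5/16.
y-coordinate: (1/8)·13 + (1/4)·(-1) + (5/8)·(9/2) = 67/16.

(5/16, 67/16)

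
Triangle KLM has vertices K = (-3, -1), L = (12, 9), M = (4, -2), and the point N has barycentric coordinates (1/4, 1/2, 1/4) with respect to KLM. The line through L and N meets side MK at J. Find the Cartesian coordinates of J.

Line LN meets MK where the L-coordinate vanishes; zeroing N's L-weight and renormalizing leaves M, K-weights 1/4 : 1/4 → (1/2, 1/2).
So J = (1/2)·M + (1/2)·K = (1/2, -3/2).

(1/2, -3/2)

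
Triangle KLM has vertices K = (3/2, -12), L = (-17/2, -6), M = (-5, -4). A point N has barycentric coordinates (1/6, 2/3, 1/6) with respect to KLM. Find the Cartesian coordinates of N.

(-25/4, -20/3)

N = (1/6)·K + (2/3)·L + (1/6)·M.
x-coordinate: (1/6)·(3/2) + (2/3)·(-17/2) + (1/6)·(-5) = -25/4.
y-coordinate: (1/6)·(-12) + (2/3)·(-6) + (1/6)·(-4) = -20/3.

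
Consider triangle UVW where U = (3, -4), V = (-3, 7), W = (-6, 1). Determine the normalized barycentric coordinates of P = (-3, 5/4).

Signed area of the reference triangle: [UVW] = ½·(3·(7−1) + (-3)·(1−(-4)) + (-6)·(-4−7)) = ½·(18 − 15 + 66) = 69/2.
[PVW] = ½·((-3)·(7−1) + (-3)·(1−(5/4)) + (-6)·(5/4−7)) = ½·(-18 + 3/4 + 69/2) = 69/8, so the U-coordinate is (69/8)/(69/2) = 1/4.
[UPW] = ½·(3·(5/4−1) + (-3)·(1−(-4)) + (-6)·(-4−(5/4))) = ½·(3/4 − 15 + 63/2) = 69/8, so the V-coordinate is 1/4.
[UVP] = ½·(3·(7−(5/4)) + (-3)·(5/4−(-4)) + (-3)·(-4−7)) = ½·(69/4 − 63/4 + 33) = 69/4, so the W-coordinate is 1/2.

(1/4, 1/4, 1/2)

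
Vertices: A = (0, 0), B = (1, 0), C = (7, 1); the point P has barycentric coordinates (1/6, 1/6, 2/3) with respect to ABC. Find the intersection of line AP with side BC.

(29/5, 4/5)

Line AP meets BC where the A-coordinate vanishes; zeroing P's A-weight and renormalizing leaves B, C-weights 1/6 : 2/3 → (1/5, 4/5).
So Q = (1/5)·B + (4/5)·C = (29/5, 4/5).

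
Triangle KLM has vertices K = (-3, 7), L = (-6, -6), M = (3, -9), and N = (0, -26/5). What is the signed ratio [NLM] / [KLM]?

[KLM] = ½·((-3)·(-6−(-9)) + (-6)·(-9−7) + 3·(7−(-6))) = ½·(-9 + 96 + 39) = 63.
[NLM] = ½·(0·(-6−(-9)) + (-6)·(-9−(-26/5)) + 3·(-26/5−(-6))) = ½·(0 + 114/5 + 12/5) = 63/5, so the ratio is (63/5)/63 = 1/5.

1/5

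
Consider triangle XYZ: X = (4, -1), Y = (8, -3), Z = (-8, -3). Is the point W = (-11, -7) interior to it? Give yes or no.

Barycentric coordinates of W: (-2, 21/16, 27/16).
The three coordinates are negative, positive, positive; a point is interior exactly when all three are positive.

no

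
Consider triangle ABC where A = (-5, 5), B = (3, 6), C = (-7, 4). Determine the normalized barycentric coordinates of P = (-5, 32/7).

(2/7, 1/7, 4/7)

Signed area of the reference triangle: [ABC] = ½·((-5)·(6−4) + 3·(4−5) + (-7)·(5−6)) = ½·(-10 − 3 + 7) = -3.
[PBC] = ½·((-5)·(6−4) + 3·(4−(32/7)) + (-7)·(32/7−6)) = ½·(-10 − 12/7 + 10) = -6/7, so the A-coordinate is (-6/7)/(-3) = 2/7.
[APC] = ½·((-5)·(32/7−4) + (-5)·(4−5) + (-7)·(5−(32/7))) = ½·(-20/7 + 5 − 3) = -3/7, so the B-coordinate is 1/7.
[ABP] = ½·((-5)·(6−(32/7)) + 3·(32/7−5) + (-5)·(5−6)) = ½·(-50/7 − 9/7 + 5) = -12/7, so the C-coordinate is 4/7.
Check: 2/7 + 1/7 + 4/7 = 1.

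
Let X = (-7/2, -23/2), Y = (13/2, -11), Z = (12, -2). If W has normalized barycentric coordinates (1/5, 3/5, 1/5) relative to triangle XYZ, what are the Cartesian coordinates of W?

W = (1/5)·X + (3/5)·Y + (1/5)·Z.
x-coordinate: (1/5)·(-7/2) + (3/5)·(13/2) + (1/5)·12 = 28/5.
y-coordinate: (1/5)·(-23/2) + (3/5)·(-11) + (1/5)·(-2) = -93/10.

(28/5, -93/10)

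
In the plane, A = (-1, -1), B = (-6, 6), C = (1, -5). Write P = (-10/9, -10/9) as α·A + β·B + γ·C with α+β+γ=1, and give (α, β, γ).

(2/3, 1/9, 2/9)

Signed area of the reference triangle: [ABC] = ½·((-1)·(6−(-5)) + (-6)·(-5−(-1)) + 1·(-1−6)) = ½·(-11 + 24 − 7) = 3.
[PBC] = ½·((-10/9)·(6−(-5)) + (-6)·(-5−(-10/9)) + 1·(-10/9−6)) = ½·(-110/9 + 70/3 − 64/9) = 2, so the A-coordinate is 2/3 = 2/3.
[APC] = ½·((-1)·(-10/9−(-5)) + (-10/9)·(-5−(-1)) + 1·(-1−(-10/9))) = ½·(-35/9 + 40/9 + 1/9) = 1/3, so the B-coordinate is 1/9.
[ABP] = ½·((-1)·(6−(-10/9)) + (-6)·(-10/9−(-1)) + (-10/9)·(-1−6)) = ½·(-64/9 + 2/3 + 70/9) = 2/3, so the C-coordinate is 2/9.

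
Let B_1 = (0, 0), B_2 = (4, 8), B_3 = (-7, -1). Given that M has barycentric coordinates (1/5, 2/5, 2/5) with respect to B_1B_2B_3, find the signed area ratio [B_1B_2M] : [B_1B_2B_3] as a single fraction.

The signed ratio [B_1B_2M]/[B_1B_2B_3] equals the barycentric coordinate of M at vertex B_3, which is 2/5.

2/5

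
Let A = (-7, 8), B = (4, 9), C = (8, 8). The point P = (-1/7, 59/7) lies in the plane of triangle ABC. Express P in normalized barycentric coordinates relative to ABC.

(3/7, 3/7, 1/7)

Signed area of the reference triangle: [ABC] = ½·((-7)·(9−8) + 4·(8−8) + 8·(8−9)) = ½·(-7 + 0 − 8) = -15/2.
[PBC] = ½·((-1/7)·(9−8) + 4·(8−(59/7)) + 8·(59/7−9)) = ½·(-1/7 − 12/7 − 32/7) = -45/14, so the A-coordinate is (-45/14)/(-15/2) = 3/7.
[APC] = ½·((-7)·(59/7−8) + (-1/7)·(8−8) + 8·(8−(59/7))) = ½·(-3 + 0 − 24/7) = -45/14, so the B-coordinate is 3/7.
[ABP] = ½·((-7)·(9−(59/7)) + 4·(59/7−8) + (-1/7)·(8−9)) = ½·(-4 + 12/7 + 1/7) = -15/14, so the C-coordinate is 1/7.
Check: 3/7 + 3/7 + 1/7 = 1.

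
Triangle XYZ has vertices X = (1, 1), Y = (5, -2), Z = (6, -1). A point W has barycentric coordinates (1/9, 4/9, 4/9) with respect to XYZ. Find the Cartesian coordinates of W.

(5, -11/9)

W = (1/9)·X + (4/9)·Y + (4/9)·Z.
x-coordinate: (1/9)·1 + (4/9)·5 + (4/9)·6 = 5.
y-coordinate: (1/9)·1 + (4/9)·(-2) + (4/9)·(-1) = -11/9.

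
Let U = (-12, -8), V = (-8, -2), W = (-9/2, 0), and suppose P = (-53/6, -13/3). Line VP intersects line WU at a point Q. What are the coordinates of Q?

(-9, -24/5)

Barycentric coordinates of P with respect to UVW: (1/2, 1/6, 1/3).
On side WU the V-coordinate is zero; dropping P's V-weight 1/6 and renormalizing the remaining 1/3 : 1/2 gives weights 2/5, 3/5 on W, U.
Q = (2/5)·(-9/2, 0) + (3/5)·(-12, -8) = (-9, -24/5).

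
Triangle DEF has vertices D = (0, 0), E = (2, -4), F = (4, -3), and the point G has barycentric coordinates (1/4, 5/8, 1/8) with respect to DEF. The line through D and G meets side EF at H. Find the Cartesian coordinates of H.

(7/3, -23/6)

Line DG meets EF where the D-coordinate vanishes; zeroing G's D-weight and renormalizing leaves E, F-weights 5/8 : 1/8 → (5/6, 1/6).
So H = (5/6)·E + (1/6)·F = (7/3, -23/6).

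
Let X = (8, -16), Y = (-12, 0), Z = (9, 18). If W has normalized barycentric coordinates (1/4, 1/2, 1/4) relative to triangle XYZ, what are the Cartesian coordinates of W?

(-7/4, 1/2)

W = (1/4)·X + (1/2)·Y + (1/4)·Z.
x-coordinate: (1/4)·8 + (1/2)·(-12) + (1/4)·9 = -7/4.
y-coordinate: (1/4)·(-16) + (1/2)·0 + (1/4)·18 = 1/2.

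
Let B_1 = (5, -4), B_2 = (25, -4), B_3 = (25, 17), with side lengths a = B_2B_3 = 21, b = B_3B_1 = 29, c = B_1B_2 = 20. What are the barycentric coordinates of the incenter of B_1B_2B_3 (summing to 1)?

The incenter has barycentric coordinates proportional to the opposite side lengths: (21 : 29 : 20).
Normalizing by 21+29+20 = 70 gives (3/10, 29/70, 2/7).

(3/10, 29/70, 2/7)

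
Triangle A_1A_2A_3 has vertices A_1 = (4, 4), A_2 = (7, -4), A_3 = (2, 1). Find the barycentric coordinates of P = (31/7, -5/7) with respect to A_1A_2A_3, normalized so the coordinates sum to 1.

(1/7, 3/7, 3/7)

Signed area of the reference triangle: [A_1A_2A_3] = ½·(4·(-4−1) + 7·(1−4) + 2·(4−(-4))) = ½·(-20 − 21 + 16) = -25/2.
[PA_2A_3] = ½·((31/7)·(-4−1) + 7·(1−(-5/7)) + 2·(-5/7−(-4))) = ½·(-155/7 + 12 + 46/7) = -25/14, so the A_1-coordinate is (-25/14)/(-25/2) = 1/7.
[A_1PA_3] = ½·(4·(-5/7−1) + (31/7)·(1−4) + 2·(4−(-5/7))) = ½·(-48/7 − 93/7 + 66/7) = -75/14, so the A_2-coordinate is 3/7.
[A_1A_2P] = ½·(4·(-4−(-5/7)) + 7·(-5/7−4) + (31/7)·(4−(-4))) = ½·(-92/7 − 33 + 248/7) = -75/14, so the A_3-coordinate is 3/7.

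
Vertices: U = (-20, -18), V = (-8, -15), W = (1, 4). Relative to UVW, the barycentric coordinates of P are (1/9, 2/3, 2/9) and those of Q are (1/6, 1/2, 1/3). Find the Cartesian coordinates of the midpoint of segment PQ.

Barycentric coordinates of the midpoint are the average: (5/36, 7/12, 5/18).
Converting: (5/36)·U + (7/12)·V + (5/18)·W = (-43/6, -365/36).

(-43/6, -365/36)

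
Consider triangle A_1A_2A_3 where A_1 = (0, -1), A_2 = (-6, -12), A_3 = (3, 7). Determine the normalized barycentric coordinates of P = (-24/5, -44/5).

Signed area of the reference triangle: [A_1A_2A_3] = ½·(0·(-12−7) + (-6)·(7−(-1)) + 3·(-1−(-12))) = ½·(0 − 48 + 33) = -15/2.
[PA_2A_3] = ½·((-24/5)·(-12−7) + (-6)·(7−(-44/5)) + 3·(-44/5−(-12))) = ½·(456/5 − 474/5 + 48/5) = 3, so the A_1-coordinate is 3/(-15/2) = -2/5.
[A_1PA_3] = ½·(0·(-44/5−7) + (-24/5)·(7−(-1)) + 3·(-1−(-44/5))) = ½·(0 − 192/5 + 117/5) = -15/2, so the A_2-coordinate is 1.
[A_1A_2P] = ½·(0·(-12−(-44/5)) + (-6)·(-44/5−(-1)) + (-24/5)·(-1−(-12))) = ½·(0 + 234/5 − 264/5) = -3, so the A_3-coordinate is 2/5.

(-2/5, 1, 2/5)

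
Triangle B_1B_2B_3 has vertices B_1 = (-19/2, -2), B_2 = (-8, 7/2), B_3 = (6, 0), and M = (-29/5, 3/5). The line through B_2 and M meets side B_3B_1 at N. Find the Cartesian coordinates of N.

Barycentric coordinates of M with respect to B_1B_2B_3: (2/5, 2/5, 1/5).
On side B_3B_1 the B_2-coordinate is zero; dropping M's B_2-weight 2/5 and renormalizing the remaining 1/5 : 2/5 gives weights 1/3, 2/3 on B_3, B_1.
N = (1/3)·(6, 0) + (2/3)·(-19/2, -2) = (-13/3, -4/3).

(-13/3, -4/3)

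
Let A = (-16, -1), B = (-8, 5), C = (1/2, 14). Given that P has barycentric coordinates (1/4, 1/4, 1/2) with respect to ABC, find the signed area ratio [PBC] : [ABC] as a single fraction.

1/4

The signed ratio [PBC]/[ABC] equals the barycentric coordinate of P at vertex A, which is 1/4.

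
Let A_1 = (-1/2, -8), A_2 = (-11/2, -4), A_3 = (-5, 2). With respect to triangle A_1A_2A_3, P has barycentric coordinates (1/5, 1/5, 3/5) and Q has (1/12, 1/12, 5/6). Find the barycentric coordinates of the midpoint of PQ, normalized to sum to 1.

(17/120, 17/120, 43/60)

Since both coordinate triples sum to 1, the midpoint's barycentrics are the componentwise average.
(1/5+1/12)/2 = 17/120; similarly 17/120 and 43/60.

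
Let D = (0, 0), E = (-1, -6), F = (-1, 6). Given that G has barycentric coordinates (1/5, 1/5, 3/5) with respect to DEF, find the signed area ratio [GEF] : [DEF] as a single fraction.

1/5

The signed ratio [GEF]/[DEF] equals the barycentric coordinate of G at vertex D, which is 1/5.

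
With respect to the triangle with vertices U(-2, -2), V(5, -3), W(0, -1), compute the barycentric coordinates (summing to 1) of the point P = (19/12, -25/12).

Signed area of the reference triangle: [UVW] = ½·((-2)·(-3−(-1)) + 5·(-1−(-2)) + 0·(-2−(-3))) = ½·(4 + 5 + 0) = 9/2.
[PVW] = ½·((19/12)·(-3−(-1)) + 5·(-1−(-25/12)) + 0·(-25/12−(-3))) = ½·(-19/6 + 65/12 + 0) = 9/8, so the U-coordinate is (9/8)/(9/2) = 1/4.
[UPW] = ½·((-2)·(-25/12−(-1)) + (19/12)·(-1−(-2)) + 0·(-2−(-25/12))) = ½·(13/6 + 19/12 + 0) = 15/8, so the V-coordinate is 5/12.
[UVP] = ½·((-2)·(-3−(-25/12)) + 5·(-25/12−(-2)) + (19/12)·(-2−(-3))) = ½·(11/6 − 5/12 + 19/12) = 3/2, so the W-coordinate is 1/3.

(1/4, 5/12, 1/3)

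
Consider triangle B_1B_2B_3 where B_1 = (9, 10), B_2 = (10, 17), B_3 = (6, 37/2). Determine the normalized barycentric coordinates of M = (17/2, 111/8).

(1/2, 1/4, 1/4)

Signed area of the reference triangle: [B_1B_2B_3] = ½·(9·(17−(37/2)) + 10·(37/2−10) + 6·(10−17)) = ½·(-27/2 + 85 − 42) = 59/4.
[MB_2B_3] = ½·((17/2)·(17−(37/2)) + 10·(37/2−(111/8)) + 6·(111/8−17)) = ½·(-51/4 + 185/4 − 75/4) = 59/8, so the B_1-coordinate is (59/8)/(59/4) = 1/2.
[B_1MB_3] = ½·(9·(111/8−(37/2)) + (17/2)·(37/2−10) + 6·(10−(111/8))) = ½·(-333/8 + 289/4 − 93/4) = 59/16, so the B_2-coordinate is 1/4.
[B_1B_2M] = ½·(9·(17−(111/8)) + 10·(111/8−10) + (17/2)·(10−17)) = ½·(225/8 + 155/4 − 119/2) = 59/16, so the B_3-coordinate is 1/4.
Check: 1/2 + 1/4 + 1/4 = 1.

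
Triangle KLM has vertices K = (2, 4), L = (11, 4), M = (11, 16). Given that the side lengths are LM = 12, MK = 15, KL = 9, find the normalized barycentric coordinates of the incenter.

The incenter has barycentric coordinates proportional to the opposite side lengths: (12 : 15 : 9).
Normalizing by 12+15+9 = 36 gives (1/3, 5/12, 1/4).

(1/3, 5/12, 1/4)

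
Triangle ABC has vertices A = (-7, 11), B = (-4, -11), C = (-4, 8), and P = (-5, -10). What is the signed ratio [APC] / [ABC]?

1

[ABC] = ½·((-7)·(-11−8) + (-4)·(8−11) + (-4)·(11−(-11))) = ½·(133 + 12 − 88) = 57/2.
[APC] = ½·((-7)·(-10−8) + (-5)·(8−11) + (-4)·(11−(-10))) = ½·(126 + 15 − 84) = 57/2, so the ratio is (57/2)/(57/2) = 1.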